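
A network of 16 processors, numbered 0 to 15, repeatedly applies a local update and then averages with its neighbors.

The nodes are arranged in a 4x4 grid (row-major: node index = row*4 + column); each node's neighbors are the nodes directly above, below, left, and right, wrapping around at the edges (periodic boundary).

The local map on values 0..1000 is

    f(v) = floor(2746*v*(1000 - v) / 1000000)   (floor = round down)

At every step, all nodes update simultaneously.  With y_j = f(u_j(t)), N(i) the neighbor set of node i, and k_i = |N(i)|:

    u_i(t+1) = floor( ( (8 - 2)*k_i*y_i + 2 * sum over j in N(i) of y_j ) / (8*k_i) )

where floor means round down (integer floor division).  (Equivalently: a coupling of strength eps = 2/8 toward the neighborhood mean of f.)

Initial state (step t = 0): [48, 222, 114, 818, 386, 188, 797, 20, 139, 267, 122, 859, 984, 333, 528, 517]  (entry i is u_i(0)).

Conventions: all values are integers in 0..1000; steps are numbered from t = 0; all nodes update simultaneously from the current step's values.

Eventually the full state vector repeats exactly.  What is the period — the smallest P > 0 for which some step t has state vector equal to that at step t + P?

Simulating step by step:
t=0: [48, 222, 114, 818, 386, 188, 797, 20, 139, 267, 122, 859, 984, 333, 528, 517]
t=1: [192, 444, 333, 377, 545, 445, 398, 154, 343, 505, 345, 334, 141, 565, 629, 605]
t=2: [465, 656, 620, 611, 639, 677, 634, 429, 607, 676, 627, 598, 397, 651, 639, 631]
t=3: [672, 623, 643, 654, 637, 605, 637, 665, 650, 608, 639, 658, 655, 624, 634, 641]
t=4: [611, 641, 631, 620, 631, 652, 633, 614, 625, 650, 633, 618, 621, 642, 636, 629]
t=5: [649, 632, 638, 645, 639, 625, 637, 648, 642, 626, 636, 646, 644, 631, 635, 640]
t=6: [626, 637, 634, 628, 632, 641, 634, 627, 631, 640, 634, 628, 629, 638, 635, 631]
t=7: [641, 634, 637, 640, 638, 632, 636, 641, 638, 632, 636, 640, 639, 634, 636, 639]
t=8: [631, 636, 634, 632, 633, 637, 634, 631, 634, 637, 635, 632, 633, 636, 634, 633]
t=9: [638, 635, 636, 638, 637, 634, 636, 638, 636, 634, 636, 637, 637, 635, 636, 637]
t=10: [634, 635, 635, 634, 634, 636, 635, 634, 634, 636, 635, 634, 634, 635, 635, 634]
t=11: [636, 636, 636, 636, 636, 635, 636, 636, 636, 635, 636, 636, 636, 636, 636, 636]
t=12: [635, 635, 635, 635, 635, 635, 635, 635, 635, 635, 635, 635, 635, 635, 635, 635]
t=13: [636, 636, 636, 636, 636, 636, 636, 636, 636, 636, 636, 636, 636, 636, 636, 636]
t=14: [635, 635, 635, 635, 635, 635, 635, 635, 635, 635, 635, 635, 635, 635, 635, 635]

Answer: 2
Key observation: The state at step 12, [635, 635, 635, 635, 635, 635, 635, 635, 635, 635, 635, 635, 635, 635, 635, 635], reappears at step 14 — and no state repeats earlier — so the cycle the system enters has period 2.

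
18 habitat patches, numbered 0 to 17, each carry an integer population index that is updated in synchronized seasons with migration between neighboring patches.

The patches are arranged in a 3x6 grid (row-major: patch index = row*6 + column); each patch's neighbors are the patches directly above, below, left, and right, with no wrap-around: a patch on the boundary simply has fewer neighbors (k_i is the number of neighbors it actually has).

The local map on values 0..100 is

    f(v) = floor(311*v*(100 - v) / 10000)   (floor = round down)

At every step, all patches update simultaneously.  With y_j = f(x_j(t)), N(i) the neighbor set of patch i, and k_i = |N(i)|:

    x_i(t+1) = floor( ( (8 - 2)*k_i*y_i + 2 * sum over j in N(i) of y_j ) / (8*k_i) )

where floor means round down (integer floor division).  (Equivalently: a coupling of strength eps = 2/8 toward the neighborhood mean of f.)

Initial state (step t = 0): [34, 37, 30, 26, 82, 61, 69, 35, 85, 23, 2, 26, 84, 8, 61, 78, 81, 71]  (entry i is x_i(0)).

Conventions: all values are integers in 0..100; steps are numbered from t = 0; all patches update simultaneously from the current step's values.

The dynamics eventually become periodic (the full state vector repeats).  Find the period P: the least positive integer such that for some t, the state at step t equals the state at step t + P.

Answer: 2
Key observation: The state at step 22, [75, 75, 75, 75, 75, 75, 75, 75, 75, 75, 75, 75, 75, 75, 75, 75, 75, 75], reappears at step 24 — and no state repeats earlier — so the cycle the system enters has period 2.

Derivation:
t=0: [34, 37, 30, 26, 82, 61, 69, 35, 85, 23, 2, 26, 84, 8, 61, 78, 81, 71]
t=1: [69, 71, 62, 58, 45, 67, 64, 64, 45, 51, 17, 56, 41, 31, 64, 54, 45, 61]
t=2: [66, 65, 72, 75, 72, 70, 70, 70, 75, 74, 51, 72, 73, 67, 71, 76, 73, 73]
t=3: [68, 68, 62, 58, 63, 64, 65, 65, 59, 59, 73, 63, 62, 66, 63, 57, 61, 61]
t=4: [67, 67, 72, 74, 71, 71, 70, 70, 74, 74, 64, 71, 72, 69, 72, 75, 72, 72]
t=5: [67, 67, 62, 59, 64, 64, 65, 64, 59, 59, 68, 64, 62, 65, 61, 58, 62, 62]
t=6: [68, 68, 72, 74, 71, 71, 70, 70, 74, 74, 68, 70, 72, 70, 73, 74, 72, 72]
t=7: [66, 66, 61, 59, 63, 64, 64, 64, 59, 59, 65, 64, 62, 64, 61, 59, 62, 62]
t=8: [69, 69, 73, 74, 72, 71, 71, 71, 74, 74, 70, 71, 72, 71, 73, 74, 72, 72]
t=9: [65, 65, 61, 59, 62, 63, 64, 63, 59, 59, 64, 63, 62, 63, 60, 59, 62, 62]
t=10: [70, 70, 73, 74, 72, 72, 71, 72, 74, 74, 71, 72, 72, 72, 74, 74, 73, 72]
t=11: [64, 64, 61, 59, 61, 62, 63, 62, 59, 59, 63, 62, 62, 61, 59, 59, 61, 61]
t=12: [71, 71, 73, 74, 73, 73, 72, 72, 74, 74, 72, 72, 72, 73, 74, 74, 73, 73]
t=13: [63, 63, 60, 59, 60, 61, 62, 61, 59, 59, 61, 61, 61, 61, 59, 59, 60, 61]
t=14: [72, 72, 74, 74, 73, 73, 72, 73, 74, 74, 73, 73, 73, 73, 74, 74, 73, 73]
t=15: [62, 61, 59, 59, 60, 61, 61, 61, 59, 59, 60, 61, 61, 60, 59, 59, 60, 61]
t=16: [73, 73, 74, 74, 74, 73, 73, 73, 74, 74, 74, 73, 73, 73, 74, 74, 74, 73]
t=17: [61, 60, 59, 59, 59, 60, 61, 60, 59, 59, 59, 60, 61, 60, 59, 59, 59, 60]
t=18: [73, 74, 74, 75, 74, 74, 73, 74, 74, 75, 74, 74, 73, 74, 74, 75, 74, 74]
t=19: [60, 59, 58, 58, 58, 59, 60, 59, 58, 58, 58, 59, 60, 59, 58, 58, 58, 59]
t=20: [74, 74, 75, 75, 75, 75, 74, 74, 75, 75, 75, 75, 74, 74, 75, 75, 75, 75]
t=21: [59, 58, 58, 58, 58, 58, 59, 58, 58, 58, 58, 58, 59, 58, 58, 58, 58, 58]
t=22: [75, 75, 75, 75, 75, 75, 75, 75, 75, 75, 75, 75, 75, 75, 75, 75, 75, 75]
t=23: [58, 58, 58, 58, 58, 58, 58, 58, 58, 58, 58, 58, 58, 58, 58, 58, 58, 58]
t=24: [75, 75, 75, 75, 75, 75, 75, 75, 75, 75, 75, 75, 75, 75, 75, 75, 75, 75]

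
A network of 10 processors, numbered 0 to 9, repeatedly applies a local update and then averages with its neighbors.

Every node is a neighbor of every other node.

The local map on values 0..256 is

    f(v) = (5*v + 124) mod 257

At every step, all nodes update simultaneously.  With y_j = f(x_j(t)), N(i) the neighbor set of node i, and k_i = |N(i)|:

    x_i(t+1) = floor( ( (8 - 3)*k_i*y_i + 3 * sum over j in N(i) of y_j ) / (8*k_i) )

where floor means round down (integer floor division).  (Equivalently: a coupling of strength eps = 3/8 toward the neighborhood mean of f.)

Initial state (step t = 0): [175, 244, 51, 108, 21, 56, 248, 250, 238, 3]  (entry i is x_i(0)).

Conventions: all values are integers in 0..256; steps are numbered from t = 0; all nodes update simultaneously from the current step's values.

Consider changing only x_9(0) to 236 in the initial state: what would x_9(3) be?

Answer: x_9(3) = 71
Key observation: This trace re-runs the system from the modified initial state.

Derivation:
t=0: [175, 244, 51, 108, 21, 56, 248, 250, 238, 236]
t=1: [180, 82, 119, 135, 181, 133, 94, 99, 64, 59]
t=2: [191, 55, 163, 60, 44, 54, 90, 105, 153, 138]
t=3: [75, 129, 144, 143, 96, 126, 81, 124, 115, 71]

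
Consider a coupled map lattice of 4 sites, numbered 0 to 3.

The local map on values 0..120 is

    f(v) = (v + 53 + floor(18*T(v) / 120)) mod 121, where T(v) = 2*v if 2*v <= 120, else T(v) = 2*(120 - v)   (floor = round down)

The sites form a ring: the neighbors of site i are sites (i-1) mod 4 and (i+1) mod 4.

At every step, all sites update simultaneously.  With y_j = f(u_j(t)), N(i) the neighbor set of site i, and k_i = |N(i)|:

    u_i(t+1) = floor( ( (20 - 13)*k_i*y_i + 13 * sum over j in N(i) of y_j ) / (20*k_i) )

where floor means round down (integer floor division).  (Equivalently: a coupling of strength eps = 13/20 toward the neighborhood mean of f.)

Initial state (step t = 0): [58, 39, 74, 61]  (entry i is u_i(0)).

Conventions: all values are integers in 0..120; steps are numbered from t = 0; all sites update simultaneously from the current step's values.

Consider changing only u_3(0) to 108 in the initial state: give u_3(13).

Answer: u_3(13) = 31
Key observation: This trace re-runs the system from the modified initial state.

Derivation:
t=0: [58, 39, 74, 108]
t=1: [49, 44, 54, 23]
t=2: [103, 76, 63, 67]
t=3: [25, 24, 15, 21]
t=4: [83, 80, 78, 79]
t=5: [24, 24, 22, 23]
t=6: [83, 83, 82, 82]
t=7: [25, 25, 25, 25]
t=8: [85, 85, 85, 85]
t=9: [27, 27, 27, 27]
t=10: [88, 88, 88, 88]
t=11: [29, 29, 29, 29]
t=12: [90, 90, 90, 90]
t=13: [31, 31, 31, 31]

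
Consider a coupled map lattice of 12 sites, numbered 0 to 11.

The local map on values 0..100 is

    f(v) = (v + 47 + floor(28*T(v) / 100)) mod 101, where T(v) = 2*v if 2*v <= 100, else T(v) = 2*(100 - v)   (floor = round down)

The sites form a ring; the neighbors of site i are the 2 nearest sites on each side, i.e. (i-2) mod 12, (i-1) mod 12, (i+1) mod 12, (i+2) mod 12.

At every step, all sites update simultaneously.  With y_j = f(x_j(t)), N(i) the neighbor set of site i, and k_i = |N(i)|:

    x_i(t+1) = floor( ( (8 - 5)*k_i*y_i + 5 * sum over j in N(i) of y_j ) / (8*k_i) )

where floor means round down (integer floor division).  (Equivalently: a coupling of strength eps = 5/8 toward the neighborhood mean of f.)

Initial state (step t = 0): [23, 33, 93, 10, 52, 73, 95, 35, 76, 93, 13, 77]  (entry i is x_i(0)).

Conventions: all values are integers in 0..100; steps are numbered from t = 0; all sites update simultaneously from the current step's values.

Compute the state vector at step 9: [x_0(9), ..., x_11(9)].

Answer: [38, 33, 27, 30, 39, 53, 54, 39, 31, 27, 33, 38]

Derivation:
t=0: [23, 33, 93, 10, 52, 73, 95, 35, 76, 93, 13, 77]
t=1: [68, 71, 57, 54, 37, 32, 30, 24, 36, 37, 55, 58]
t=2: [29, 29, 24, 34, 38, 68, 63, 61, 32, 22, 19, 24]
t=3: [87, 90, 76, 70, 40, 36, 35, 47, 69, 74, 83, 84]
t=4: [38, 38, 32, 25, 13, 9, 9, 17, 26, 32, 36, 38]
t=5: [18, 31, 61, 68, 72, 67, 67, 75, 68, 62, 30, 18]
t=6: [73, 68, 47, 40, 31, 31, 31, 32, 41, 47, 67, 73]
t=7: [30, 26, 33, 40, 69, 81, 81, 70, 41, 33, 26, 30]
t=8: [91, 78, 71, 42, 40, 30, 31, 40, 43, 71, 78, 91]
t=9: [38, 33, 27, 30, 39, 53, 54, 39, 31, 27, 33, 38]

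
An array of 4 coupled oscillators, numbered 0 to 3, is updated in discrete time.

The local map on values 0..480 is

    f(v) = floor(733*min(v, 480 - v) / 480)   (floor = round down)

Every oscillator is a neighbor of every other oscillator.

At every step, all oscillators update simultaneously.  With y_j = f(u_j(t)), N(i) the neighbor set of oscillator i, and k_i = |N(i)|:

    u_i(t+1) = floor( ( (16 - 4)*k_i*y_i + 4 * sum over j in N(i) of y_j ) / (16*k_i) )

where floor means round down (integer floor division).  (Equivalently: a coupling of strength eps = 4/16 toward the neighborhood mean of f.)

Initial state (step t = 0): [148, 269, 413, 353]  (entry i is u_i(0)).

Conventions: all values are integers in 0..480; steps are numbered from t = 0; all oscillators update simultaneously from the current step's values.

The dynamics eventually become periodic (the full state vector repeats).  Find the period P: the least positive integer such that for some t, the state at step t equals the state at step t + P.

Answer: 10
Key observation: The state at step 27, [281, 277, 283, 275], reappears at step 37 — and no state repeats earlier — so the cycle the system enters has period 10.

Derivation:
t=0: [148, 269, 413, 353]
t=1: [220, 284, 138, 198]
t=2: [318, 294, 235, 296]
t=3: [262, 286, 336, 284]
t=4: [316, 292, 241, 294]
t=5: [265, 290, 341, 288]
t=6: [312, 286, 234, 288]
t=7: [270, 297, 338, 295]
t=8: [304, 277, 235, 279]
t=9: [282, 309, 342, 307]
t=10: [287, 260, 226, 262]
t=11: [304, 332, 338, 330]
t=12: [256, 228, 222, 230]
t=13: [343, 347, 341, 349]
t=14: [208, 204, 210, 202]
t=15: [316, 312, 318, 310]
t=16: [251, 255, 249, 257]
t=17: [348, 344, 350, 342]
t=18: [202, 206, 200, 208]
t=19: [309, 313, 307, 315]
t=20: [259, 255, 261, 253]
t=21: [338, 342, 336, 344]
t=22: [215, 211, 217, 209]
t=23: [327, 323, 329, 321]
t=24: [234, 238, 232, 240]
t=25: [358, 362, 356, 364]
t=26: [185, 181, 187, 179]
t=27: [281, 277, 283, 275]
t=28: [304, 308, 302, 310]
t=29: [267, 263, 269, 261]
t=30: [326, 330, 324, 332]
t=31: [234, 230, 236, 228]
t=32: [356, 352, 358, 350]
t=33: [190, 194, 188, 196]
t=34: [291, 295, 289, 297]
t=35: [287, 283, 289, 281]
t=36: [295, 299, 293, 301]
t=37: [281, 277, 283, 275]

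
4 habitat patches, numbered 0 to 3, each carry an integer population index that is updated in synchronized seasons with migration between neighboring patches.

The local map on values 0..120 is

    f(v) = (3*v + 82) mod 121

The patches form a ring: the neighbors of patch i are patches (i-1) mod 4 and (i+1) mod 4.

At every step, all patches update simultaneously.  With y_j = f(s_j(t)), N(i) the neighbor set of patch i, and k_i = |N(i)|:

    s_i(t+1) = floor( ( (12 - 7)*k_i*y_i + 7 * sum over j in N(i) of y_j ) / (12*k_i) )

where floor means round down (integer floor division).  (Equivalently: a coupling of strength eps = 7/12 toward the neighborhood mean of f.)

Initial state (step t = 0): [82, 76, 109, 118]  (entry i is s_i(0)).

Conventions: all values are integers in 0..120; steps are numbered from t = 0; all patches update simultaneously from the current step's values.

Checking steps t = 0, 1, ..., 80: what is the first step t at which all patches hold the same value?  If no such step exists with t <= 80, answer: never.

Simulating step by step:
t=0: [82, 76, 109, 118]  (not all equal)
t=1: [76, 66, 60, 68]  (not all equal)
t=2: [52, 41, 32, 44]  (not all equal)
t=3: [100, 85, 75, 89]  (not all equal)
t=4: [66, 64, 86, 69]  (not all equal)
t=5: [38, 53, 63, 59]  (not all equal)
t=6: [71, 80, 52, 37]  (not all equal)
t=7: [66, 82, 93, 79]  (not all equal)
t=8: [63, 81, 97, 77]  (not all equal)
t=9: [57, 45, 49, 40]  (not all equal)
t=10: [56, 74, 96, 68]  (not all equal)
t=11: [34, 30, 33, 22]  (not all equal)
t=12: [49, 57, 47, 47]  (not all equal)
t=13: [77, 65, 75, 103]  (not all equal)
t=14: [47, 54, 45, 51]  (not all equal)
t=15: [76, 58, 73, 105]  (not all equal)
t=16: [42, 42, 38, 51]  (not all equal)
t=17: [94, 83, 89, 94]  (not all equal)
t=18: [26, 68, 70, 31]  (not all equal)
t=19: [44, 44, 49, 48]  (not all equal)
t=20: [96, 97, 102, 102]  (not all equal)
t=21: [13, 13, 20, 19]  (not all equal)
t=22: [5, 6, 14, 13]  (not all equal)
t=23: [69, 70, 30, 29]  (not all equal)
t=24: [48, 49, 49, 48]  (not all equal)
t=25: [105, 107, 107, 105]  (not all equal)
t=26: [35, 38, 38, 35]  (not all equal)
t=27: [68, 72, 72, 68]  (not all equal)
t=28: [47, 52, 52, 47]  (not all equal)
t=29: [106, 112, 112, 106]  (not all equal)
t=30: [42, 49, 49, 42]  (not all equal)
t=31: [93, 101, 101, 93]  (not all equal)
t=32: [90, 50, 50, 90]  (not all equal)
t=33: [110, 110, 110, 110]  (all equal)

Answer: 33
Key observation: Synchronization is absorbing here: once all patches are equal they stay equal, and step 33 is the first all-equal step.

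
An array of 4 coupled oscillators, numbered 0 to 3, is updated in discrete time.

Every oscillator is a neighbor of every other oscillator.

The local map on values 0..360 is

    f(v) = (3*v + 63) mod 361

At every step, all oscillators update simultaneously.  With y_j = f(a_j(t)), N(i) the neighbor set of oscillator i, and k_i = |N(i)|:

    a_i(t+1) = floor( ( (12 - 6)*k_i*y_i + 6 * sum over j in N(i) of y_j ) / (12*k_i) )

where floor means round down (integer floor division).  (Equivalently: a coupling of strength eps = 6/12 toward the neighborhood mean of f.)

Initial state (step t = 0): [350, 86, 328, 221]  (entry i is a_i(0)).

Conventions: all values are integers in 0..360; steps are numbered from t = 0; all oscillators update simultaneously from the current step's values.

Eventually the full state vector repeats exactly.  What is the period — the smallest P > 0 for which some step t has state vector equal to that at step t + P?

Answer: 10
Key observation: The state at step 38, [148, 125, 126, 139], reappears at step 48 — and no state repeats earlier — so the cycle the system enters has period 10.

Derivation:
t=0: [350, 86, 328, 221]
t=1: [123, 220, 221, 114]
t=2: [43, 20, 21, 34]
t=3: [165, 142, 143, 156]
t=4: [170, 147, 148, 161]
t=5: [185, 162, 163, 176]
t=6: [230, 207, 208, 221]
t=7: [124, 221, 222, 115]
t=8: [46, 23, 24, 37]
t=9: [174, 151, 152, 165]
t=10: [197, 174, 175, 188]
t=11: [266, 243, 244, 257]
t=12: [112, 89, 90, 103]
t=13: [131, 228, 229, 122]
t=14: [67, 44, 45, 58]
t=15: [237, 214, 215, 228]
t=16: [145, 242, 243, 136]
t=17: [109, 86, 87, 100]
t=18: [122, 219, 220, 113]
t=19: [100, 197, 78, 91]
t=20: [155, 252, 253, 266]
t=21: [139, 116, 117, 130]
t=22: [92, 69, 70, 83]
t=23: [312, 289, 290, 303]
t=24: [250, 227, 228, 241]
t=25: [64, 41, 42, 55]
t=26: [228, 205, 206, 219]
t=27: [178, 275, 276, 289]
t=28: [208, 185, 186, 199]
t=29: [299, 276, 277, 290]
t=30: [211, 188, 189, 202]
t=31: [308, 285, 286, 299]
t=32: [238, 215, 216, 229]
t=33: [148, 245, 246, 139]
t=34: [118, 95, 96, 109]
t=35: [149, 246, 247, 140]
t=36: [121, 98, 99, 112]
t=37: [158, 255, 256, 149]
t=38: [148, 125, 126, 139]
t=39: [119, 96, 97, 110]
t=40: [152, 249, 250, 143]
t=41: [130, 107, 108, 121]
t=42: [65, 42, 43, 56]
t=43: [231, 208, 209, 222]
t=44: [127, 224, 225, 118]
t=45: [55, 32, 33, 46]
t=46: [201, 178, 179, 192]
t=47: [278, 255, 256, 269]
t=48: [148, 125, 126, 139]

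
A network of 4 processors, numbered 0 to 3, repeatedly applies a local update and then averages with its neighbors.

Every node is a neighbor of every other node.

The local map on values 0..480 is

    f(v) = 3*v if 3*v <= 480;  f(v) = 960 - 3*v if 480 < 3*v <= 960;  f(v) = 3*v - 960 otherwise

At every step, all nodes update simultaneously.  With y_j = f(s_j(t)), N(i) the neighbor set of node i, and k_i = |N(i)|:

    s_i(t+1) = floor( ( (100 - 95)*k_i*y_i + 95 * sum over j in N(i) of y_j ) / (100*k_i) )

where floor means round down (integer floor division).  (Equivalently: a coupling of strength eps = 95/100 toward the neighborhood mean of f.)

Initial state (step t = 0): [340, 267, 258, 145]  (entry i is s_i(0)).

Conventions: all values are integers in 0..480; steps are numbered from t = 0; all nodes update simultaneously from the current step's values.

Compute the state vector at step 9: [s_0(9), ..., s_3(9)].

Simulating step by step:
t=0: [340, 267, 258, 145]
t=1: [250, 223, 216, 150]
t=2: [343, 322, 316, 279]
t=3: [48, 64, 63, 33]
t=4: [159, 146, 147, 171]
t=5: [443, 454, 453, 451]
t=6: [396, 387, 388, 390]
t=7: [206, 213, 212, 210]
t=8: [325, 331, 330, 329]
t=9: [29, 24, 25, 26]

Answer: [29, 24, 25, 26]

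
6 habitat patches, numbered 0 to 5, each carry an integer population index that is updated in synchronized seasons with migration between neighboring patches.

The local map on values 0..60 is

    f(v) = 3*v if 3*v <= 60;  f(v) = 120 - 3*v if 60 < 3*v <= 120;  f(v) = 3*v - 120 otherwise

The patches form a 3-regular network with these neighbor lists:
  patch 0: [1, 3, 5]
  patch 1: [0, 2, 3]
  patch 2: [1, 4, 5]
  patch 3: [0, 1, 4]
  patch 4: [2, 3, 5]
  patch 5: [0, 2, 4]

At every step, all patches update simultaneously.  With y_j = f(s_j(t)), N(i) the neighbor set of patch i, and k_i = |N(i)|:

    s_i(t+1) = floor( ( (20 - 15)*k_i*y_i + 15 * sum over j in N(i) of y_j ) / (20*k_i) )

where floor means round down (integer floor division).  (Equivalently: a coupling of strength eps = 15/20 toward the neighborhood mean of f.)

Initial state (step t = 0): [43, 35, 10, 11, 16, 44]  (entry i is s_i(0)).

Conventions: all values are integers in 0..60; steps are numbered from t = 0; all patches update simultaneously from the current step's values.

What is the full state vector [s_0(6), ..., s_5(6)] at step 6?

Simulating step by step:
t=0: [43, 35, 10, 11, 16, 44]
t=1: [17, 21, 26, 26, 30, 24]
t=2: [49, 48, 44, 45, 40, 42]
t=3: [18, 19, 10, 16, 8, 11]
t=4: [48, 47, 36, 45, 33, 35]
t=5: [18, 18, 17, 20, 15, 18]
t=6: [55, 54, 51, 53, 52, 51]

Answer: [55, 54, 51, 53, 52, 51]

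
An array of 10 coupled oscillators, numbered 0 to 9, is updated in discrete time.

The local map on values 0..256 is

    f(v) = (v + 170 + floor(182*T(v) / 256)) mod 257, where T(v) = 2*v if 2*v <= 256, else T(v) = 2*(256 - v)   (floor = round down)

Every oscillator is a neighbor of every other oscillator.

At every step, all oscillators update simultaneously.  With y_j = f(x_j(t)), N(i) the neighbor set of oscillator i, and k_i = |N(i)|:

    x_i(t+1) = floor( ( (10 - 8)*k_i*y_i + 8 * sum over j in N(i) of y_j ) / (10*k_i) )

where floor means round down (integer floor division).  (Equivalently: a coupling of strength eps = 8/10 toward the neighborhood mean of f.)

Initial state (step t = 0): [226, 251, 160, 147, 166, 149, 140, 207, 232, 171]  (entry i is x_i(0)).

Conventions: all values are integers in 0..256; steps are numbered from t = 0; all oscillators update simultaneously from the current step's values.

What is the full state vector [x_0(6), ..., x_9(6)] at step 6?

Simulating step by step:
t=0: [226, 251, 160, 147, 166, 149, 140, 207, 232, 171]
t=1: [196, 195, 199, 200, 199, 200, 200, 197, 196, 199]
t=2: [193, 193, 193, 192, 193, 192, 192, 193, 193, 193]
t=3: [195, 195, 195, 195, 195, 195, 195, 195, 195, 195]
t=4: [194, 194, 194, 194, 194, 194, 194, 194, 194, 194]
t=5: [195, 195, 195, 195, 195, 195, 195, 195, 195, 195]
t=6: [194, 194, 194, 194, 194, 194, 194, 194, 194, 194]

Answer: [194, 194, 194, 194, 194, 194, 194, 194, 194, 194]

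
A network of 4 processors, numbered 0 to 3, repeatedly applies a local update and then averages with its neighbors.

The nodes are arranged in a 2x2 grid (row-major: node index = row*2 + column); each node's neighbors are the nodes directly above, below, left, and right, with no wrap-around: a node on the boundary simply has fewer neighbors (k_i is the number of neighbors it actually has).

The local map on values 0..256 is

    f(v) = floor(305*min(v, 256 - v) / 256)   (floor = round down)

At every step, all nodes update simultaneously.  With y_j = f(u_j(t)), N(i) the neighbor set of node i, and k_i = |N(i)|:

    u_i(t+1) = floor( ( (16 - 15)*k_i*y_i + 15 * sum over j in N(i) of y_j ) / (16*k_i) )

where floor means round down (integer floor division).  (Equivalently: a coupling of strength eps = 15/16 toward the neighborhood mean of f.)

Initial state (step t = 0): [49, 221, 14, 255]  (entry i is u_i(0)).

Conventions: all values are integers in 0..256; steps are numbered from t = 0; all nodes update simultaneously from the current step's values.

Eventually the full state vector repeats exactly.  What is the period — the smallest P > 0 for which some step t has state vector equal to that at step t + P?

Answer: 2
Key observation: The state at step 10, [126, 126, 126, 126], reappears at step 12 — and no state repeats earlier — so the cycle the system enters has period 2.

Derivation:
t=0: [49, 221, 14, 255]
t=1: [30, 30, 28, 26]
t=2: [34, 32, 32, 33]
t=3: [38, 39, 39, 38]
t=4: [45, 45, 45, 45]
t=5: [53, 53, 53, 53]
t=6: [63, 63, 63, 63]
t=7: [75, 75, 75, 75]
t=8: [89, 89, 89, 89]
t=9: [106, 106, 106, 106]
t=10: [126, 126, 126, 126]
t=11: [150, 150, 150, 150]
t=12: [126, 126, 126, 126]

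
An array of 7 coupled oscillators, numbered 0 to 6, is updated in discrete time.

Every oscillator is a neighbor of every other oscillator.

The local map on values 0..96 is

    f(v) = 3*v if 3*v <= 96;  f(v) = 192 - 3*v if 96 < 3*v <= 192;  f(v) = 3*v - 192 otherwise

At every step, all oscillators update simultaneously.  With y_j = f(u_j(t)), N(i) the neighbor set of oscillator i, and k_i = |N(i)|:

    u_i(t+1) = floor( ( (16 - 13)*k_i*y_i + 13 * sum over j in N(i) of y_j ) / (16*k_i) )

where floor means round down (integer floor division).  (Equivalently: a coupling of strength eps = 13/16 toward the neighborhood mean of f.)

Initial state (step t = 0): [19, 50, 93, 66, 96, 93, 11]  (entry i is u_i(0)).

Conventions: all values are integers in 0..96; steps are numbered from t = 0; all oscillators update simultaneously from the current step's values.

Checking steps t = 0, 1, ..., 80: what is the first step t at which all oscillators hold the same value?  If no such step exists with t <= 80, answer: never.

Answer: 3
Key observation: Synchronization is absorbing here: once all oscillators are equal they stay equal, and step 3 is the first all-equal step.

Derivation:
t=0: [19, 50, 93, 66, 96, 93, 11]  (not all equal)
t=1: [58, 57, 59, 55, 60, 59, 56]  (not all equal)
t=2: [18, 18, 18, 19, 18, 18, 19]  (not all equal)
t=3: [54, 54, 54, 54, 54, 54, 54]  (all equal)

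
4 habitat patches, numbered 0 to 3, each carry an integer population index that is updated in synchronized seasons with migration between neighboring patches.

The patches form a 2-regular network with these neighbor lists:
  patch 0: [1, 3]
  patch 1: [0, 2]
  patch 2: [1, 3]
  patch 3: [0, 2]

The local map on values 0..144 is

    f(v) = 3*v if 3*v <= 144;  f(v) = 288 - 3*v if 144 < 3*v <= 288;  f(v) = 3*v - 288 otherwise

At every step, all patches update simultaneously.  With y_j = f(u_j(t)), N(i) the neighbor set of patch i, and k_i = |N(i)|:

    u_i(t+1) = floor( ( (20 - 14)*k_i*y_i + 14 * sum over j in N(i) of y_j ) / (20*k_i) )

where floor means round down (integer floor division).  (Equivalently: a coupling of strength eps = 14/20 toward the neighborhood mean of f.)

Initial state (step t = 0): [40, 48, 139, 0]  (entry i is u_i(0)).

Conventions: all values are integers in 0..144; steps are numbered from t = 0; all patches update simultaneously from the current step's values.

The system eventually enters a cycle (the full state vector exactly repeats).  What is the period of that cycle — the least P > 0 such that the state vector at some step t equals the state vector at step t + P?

Answer: 3
Key observation: The state at step 7, [116, 110, 115, 110], reappears at step 10 — and no state repeats earlier — so the cycle the system enters has period 3.

Derivation:
t=0: [40, 48, 139, 0]
t=1: [86, 130, 89, 87]
t=2: [54, 48, 51, 25]
t=3: [114, 134, 117, 113]
t=4: [73, 75, 76, 56]
t=5: [84, 64, 82, 81]
t=6: [60, 56, 61, 40]
t=7: [116, 110, 115, 110]
t=8: [47, 53, 46, 53]
t=9: [132, 136, 131, 136]
t=10: [116, 110, 115, 110]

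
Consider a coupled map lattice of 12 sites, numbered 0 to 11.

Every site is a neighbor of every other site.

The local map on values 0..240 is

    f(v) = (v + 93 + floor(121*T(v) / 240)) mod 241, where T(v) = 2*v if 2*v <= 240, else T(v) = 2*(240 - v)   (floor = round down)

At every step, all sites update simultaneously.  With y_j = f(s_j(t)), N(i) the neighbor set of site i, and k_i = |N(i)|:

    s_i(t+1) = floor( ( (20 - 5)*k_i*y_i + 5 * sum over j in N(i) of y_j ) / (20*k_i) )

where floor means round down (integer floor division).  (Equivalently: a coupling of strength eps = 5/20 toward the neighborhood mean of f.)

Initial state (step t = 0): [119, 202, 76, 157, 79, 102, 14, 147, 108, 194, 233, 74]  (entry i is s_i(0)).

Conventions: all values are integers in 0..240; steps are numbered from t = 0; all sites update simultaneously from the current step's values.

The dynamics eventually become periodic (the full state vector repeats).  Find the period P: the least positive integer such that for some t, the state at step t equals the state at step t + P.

Answer: 3
Key observation: The state at step 9, [186, 186, 109, 186, 109, 109, 186, 186, 109, 186, 186, 109], reappears at step 12 — and no state repeats earlier — so the cycle the system enters has period 3.

Derivation:
t=0: [119, 202, 76, 157, 79, 102, 14, 147, 108, 194, 233, 74]
t=1: [83, 85, 21, 85, 25, 59, 106, 85, 67, 85, 85, 18]
t=2: [36, 39, 121, 39, 127, 177, 70, 39, 188, 39, 39, 117]
t=3: [158, 163, 105, 163, 105, 105, 208, 163, 105, 163, 163, 101]
t=4: [88, 88, 66, 88, 66, 66, 88, 88, 66, 88, 88, 60]
t=5: [50, 50, 193, 50, 193, 193, 50, 50, 193, 50, 50, 184]
t=6: [181, 181, 108, 181, 108, 108, 181, 181, 108, 181, 181, 108]
t=7: [89, 89, 71, 89, 71, 71, 89, 89, 71, 89, 89, 71]
t=8: [53, 53, 202, 53, 202, 202, 53, 53, 202, 53, 53, 202]
t=9: [186, 186, 109, 186, 109, 109, 186, 186, 109, 186, 186, 109]
t=10: [89, 89, 73, 89, 73, 73, 89, 89, 73, 89, 89, 73]
t=11: [53, 53, 205, 53, 205, 205, 53, 53, 205, 53, 53, 205]
t=12: [186, 186, 109, 186, 109, 109, 186, 186, 109, 186, 186, 109]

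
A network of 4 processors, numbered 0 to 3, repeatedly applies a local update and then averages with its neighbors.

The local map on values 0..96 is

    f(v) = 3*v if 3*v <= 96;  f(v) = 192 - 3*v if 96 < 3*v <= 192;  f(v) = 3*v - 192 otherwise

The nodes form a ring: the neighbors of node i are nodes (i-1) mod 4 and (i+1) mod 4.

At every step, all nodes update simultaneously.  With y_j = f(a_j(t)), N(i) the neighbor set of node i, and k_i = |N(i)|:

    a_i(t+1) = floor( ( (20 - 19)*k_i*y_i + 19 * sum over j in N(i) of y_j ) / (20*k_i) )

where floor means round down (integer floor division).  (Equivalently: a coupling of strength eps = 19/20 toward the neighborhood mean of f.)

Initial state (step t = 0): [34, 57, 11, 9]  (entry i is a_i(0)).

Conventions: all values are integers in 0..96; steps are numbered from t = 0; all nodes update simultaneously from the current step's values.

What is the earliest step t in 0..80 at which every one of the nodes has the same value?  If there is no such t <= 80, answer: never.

Simulating step by step:
t=0: [34, 57, 11, 9]  (not all equal)
t=1: [27, 59, 24, 59]  (not all equal)
t=2: [18, 73, 17, 73]  (not all equal)
t=3: [28, 51, 28, 51]  (not all equal)
t=4: [41, 81, 41, 81]  (not all equal)
t=5: [51, 68, 51, 68]  (not all equal)
t=6: [13, 37, 13, 37]  (not all equal)
t=7: [78, 41, 78, 41]  (not all equal)
t=8: [67, 43, 67, 43]  (not all equal)
t=9: [60, 11, 60, 11]  (not all equal)
t=10: [31, 13, 31, 13]  (not all equal)
t=11: [41, 90, 41, 90]  (not all equal)
t=12: [77, 69, 77, 69]  (not all equal)
t=13: [16, 37, 16, 37]  (not all equal)
t=14: [79, 49, 79, 49]  (not all equal)
t=15: [45, 45, 45, 45]  (all equal)

Answer: 15
Key observation: Synchronization is absorbing here: once all nodes are equal they stay equal, and step 15 is the first all-equal step.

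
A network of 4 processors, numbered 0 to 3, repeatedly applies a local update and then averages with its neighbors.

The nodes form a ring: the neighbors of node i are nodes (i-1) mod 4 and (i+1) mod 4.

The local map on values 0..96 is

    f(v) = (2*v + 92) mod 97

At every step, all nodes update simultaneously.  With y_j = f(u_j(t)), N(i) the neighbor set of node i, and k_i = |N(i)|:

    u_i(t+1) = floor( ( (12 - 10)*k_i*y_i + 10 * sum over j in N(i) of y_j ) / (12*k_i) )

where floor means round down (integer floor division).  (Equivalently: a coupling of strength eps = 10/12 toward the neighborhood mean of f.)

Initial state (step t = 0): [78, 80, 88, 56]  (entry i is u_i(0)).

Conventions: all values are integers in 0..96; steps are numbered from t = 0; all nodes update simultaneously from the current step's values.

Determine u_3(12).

Simulating step by step:
t=0: [78, 80, 88, 56]
t=1: [37, 63, 40, 55]
t=2: [24, 64, 25, 61]
t=3: [26, 41, 26, 40]
t=4: [71, 52, 71, 51]
t=5: [7, 33, 7, 33]
t=6: [52, 17, 52, 17]
t=7: [24, 6, 24, 6]
t=8: [13, 37, 13, 37]
t=9: [61, 29, 61, 29]
t=10: [47, 25, 47, 25]
t=11: [52, 81, 52, 81]
t=12: [50, 11, 50, 11]

Answer: u_3(12) = 11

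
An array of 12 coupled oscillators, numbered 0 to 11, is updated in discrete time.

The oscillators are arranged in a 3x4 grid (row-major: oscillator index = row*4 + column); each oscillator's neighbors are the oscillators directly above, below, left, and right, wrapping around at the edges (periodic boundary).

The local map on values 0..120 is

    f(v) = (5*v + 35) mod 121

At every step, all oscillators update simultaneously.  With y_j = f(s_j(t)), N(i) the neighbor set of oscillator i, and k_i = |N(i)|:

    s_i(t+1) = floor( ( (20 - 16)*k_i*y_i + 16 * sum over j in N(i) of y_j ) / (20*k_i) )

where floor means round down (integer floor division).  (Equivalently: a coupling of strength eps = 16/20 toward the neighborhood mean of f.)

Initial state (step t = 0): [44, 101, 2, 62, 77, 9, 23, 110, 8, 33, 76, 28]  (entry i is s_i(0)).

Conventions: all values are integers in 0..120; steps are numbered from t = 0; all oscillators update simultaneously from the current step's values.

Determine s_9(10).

Simulating step by step:
t=0: [44, 101, 2, 62, 77, 9, 23, 110, 8, 33, 76, 28]
t=1: [60, 54, 57, 63, 65, 60, 61, 68, 55, 68, 51, 77]
t=2: [90, 67, 79, 69, 76, 76, 65, 78, 69, 56, 58, 58]
t=3: [18, 40, 58, 46, 36, 60, 76, 66, 45, 46, 84, 52]
t=4: [50, 63, 72, 33, 42, 75, 64, 44, 38, 68, 60, 37]
t=5: [67, 48, 85, 53, 42, 56, 59, 61, 52, 72, 69, 77]
t=6: [30, 48, 58, 63, 46, 45, 74, 60, 30, 41, 58, 56]
t=7: [58, 63, 69, 84, 52, 47, 63, 67, 68, 63, 80, 84]
t=8: [69, 68, 79, 58, 36, 81, 46, 70, 69, 65, 79, 55]
t=9: [44, 58, 50, 51, 45, 64, 51, 58, 62, 58, 68, 51]
t=10: [53, 67, 46, 47, 66, 69, 59, 49, 53, 78, 46, 58]

Answer: s_9(10) = 78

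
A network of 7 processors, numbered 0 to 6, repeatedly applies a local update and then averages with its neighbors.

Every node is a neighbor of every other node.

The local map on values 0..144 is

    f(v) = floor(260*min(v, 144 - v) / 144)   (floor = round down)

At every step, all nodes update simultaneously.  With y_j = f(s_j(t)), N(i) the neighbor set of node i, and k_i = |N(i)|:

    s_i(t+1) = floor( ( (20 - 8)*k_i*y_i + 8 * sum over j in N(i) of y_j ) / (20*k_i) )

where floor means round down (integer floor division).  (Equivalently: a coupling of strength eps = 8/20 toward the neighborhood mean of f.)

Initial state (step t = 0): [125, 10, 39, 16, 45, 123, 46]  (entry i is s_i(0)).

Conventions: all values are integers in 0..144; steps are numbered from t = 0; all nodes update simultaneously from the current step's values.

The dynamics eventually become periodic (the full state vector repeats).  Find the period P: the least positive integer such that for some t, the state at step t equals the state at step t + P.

Simulating step by step:
t=0: [125, 10, 39, 16, 45, 123, 46]
t=1: [41, 33, 60, 38, 66, 43, 67]
t=2: [81, 73, 99, 77, 105, 82, 105]
t=3: [106, 114, 89, 110, 83, 105, 83]
t=4: [74, 66, 90, 70, 96, 75, 96]
t=5: [118, 114, 102, 118, 96, 117, 96]
t=6: [53, 58, 69, 53, 75, 55, 75]
t=7: [101, 106, 117, 101, 117, 103, 117]
t=8: [70, 65, 54, 70, 54, 68, 54]
t=9: [119, 114, 103, 119, 103, 117, 103]
t=10: [51, 56, 67, 51, 67, 53, 67]
t=11: [98, 103, 113, 98, 113, 100, 113]
t=12: [76, 71, 61, 76, 61, 74, 61]
t=13: [120, 123, 113, 120, 113, 122, 113]
t=14: [44, 41, 51, 44, 51, 42, 51]
t=15: [81, 78, 87, 81, 87, 78, 87]
t=16: [111, 114, 105, 111, 105, 114, 105]
t=17: [60, 57, 66, 60, 66, 57, 66]
t=18: [109, 106, 115, 109, 115, 106, 115]
t=19: [61, 64, 55, 61, 55, 64, 55]
t=20: [108, 111, 102, 108, 102, 111, 102]
t=21: [66, 63, 71, 66, 71, 63, 71]
t=22: [120, 116, 124, 120, 124, 116, 124]
t=23: [42, 46, 38, 42, 38, 46, 38]
t=24: [74, 78, 70, 74, 70, 78, 70]
t=25: [125, 121, 125, 125, 125, 121, 125]
t=26: [34, 38, 34, 34, 34, 38, 34]
t=27: [61, 65, 61, 61, 61, 65, 61]
t=28: [110, 114, 110, 110, 110, 114, 110]
t=29: [60, 56, 60, 60, 60, 56, 60]
t=30: [107, 103, 107, 107, 107, 103, 107]
t=31: [67, 71, 67, 67, 67, 71, 67]
t=32: [121, 125, 121, 121, 121, 125, 121]
t=33: [40, 36, 40, 40, 40, 36, 40]
t=34: [71, 67, 71, 71, 71, 67, 71]
t=35: [126, 122, 126, 126, 126, 122, 126]
t=36: [32, 36, 32, 32, 32, 36, 32]
t=37: [58, 62, 58, 58, 58, 62, 58]
t=38: [104, 108, 104, 104, 104, 108, 104]
t=39: [71, 67, 71, 71, 71, 67, 71]

Answer: 5
Key observation: The state at step 34, [71, 67, 71, 71, 71, 67, 71], reappears at step 39 — and no state repeats earlier — so the cycle the system enters has period 5.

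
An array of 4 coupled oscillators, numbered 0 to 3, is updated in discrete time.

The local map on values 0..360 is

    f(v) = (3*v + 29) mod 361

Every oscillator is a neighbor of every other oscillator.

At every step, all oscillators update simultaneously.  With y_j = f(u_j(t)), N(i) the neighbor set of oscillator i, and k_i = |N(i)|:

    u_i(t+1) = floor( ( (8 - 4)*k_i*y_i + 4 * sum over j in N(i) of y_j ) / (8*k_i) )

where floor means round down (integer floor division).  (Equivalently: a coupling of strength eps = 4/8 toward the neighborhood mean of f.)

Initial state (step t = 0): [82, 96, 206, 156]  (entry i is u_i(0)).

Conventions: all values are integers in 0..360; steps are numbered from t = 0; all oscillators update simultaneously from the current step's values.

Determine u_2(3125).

Simulating step by step:
t=0: [82, 96, 206, 156]
t=1: [260, 274, 264, 214]
t=2: [133, 147, 137, 207]
t=3: [113, 127, 117, 187]
t=4: [53, 67, 57, 127]
t=5: [173, 187, 177, 127]
t=6: [173, 187, 177, 127]

Answer: u_2(3125) = 177
Key observation: The state at step 5, [173, 187, 177, 127], reappears at step 6: the system is in a cycle of period 1 from step 5 on.  Therefore the state at step 3125 equals the state at step 5 + ((3125 - 5) mod 1) = 5, which is [173, 187, 177, 127].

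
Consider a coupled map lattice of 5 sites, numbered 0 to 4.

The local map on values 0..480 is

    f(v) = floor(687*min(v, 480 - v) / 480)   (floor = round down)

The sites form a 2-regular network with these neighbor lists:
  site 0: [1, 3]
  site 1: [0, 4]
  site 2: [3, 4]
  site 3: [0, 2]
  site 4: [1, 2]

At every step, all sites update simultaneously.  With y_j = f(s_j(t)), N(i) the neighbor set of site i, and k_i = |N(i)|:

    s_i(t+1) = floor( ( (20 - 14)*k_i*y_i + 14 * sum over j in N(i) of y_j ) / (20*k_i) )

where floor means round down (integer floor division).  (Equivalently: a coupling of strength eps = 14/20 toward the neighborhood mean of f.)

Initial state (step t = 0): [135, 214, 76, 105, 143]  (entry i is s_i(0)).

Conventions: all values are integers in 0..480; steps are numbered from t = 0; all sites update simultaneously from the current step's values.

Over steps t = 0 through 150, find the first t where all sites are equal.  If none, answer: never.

Simulating step by step:
t=0: [135, 214, 76, 105, 143]  (not all equal)
t=1: [217, 230, 156, 150, 206]  (not all equal)
t=2: [283, 310, 244, 250, 281]  (not all equal)
t=3: [284, 270, 315, 315, 288]  (not all equal)
t=4: [271, 283, 249, 251, 269]  (not all equal)
t=5: [302, 294, 318, 318, 304]  (not all equal)
t=6: [250, 256, 238, 239, 249]  (not all equal)
t=7: [330, 326, 337, 336, 330]  (not all equal)
t=8: [213, 215, 208, 208, 212]  (not all equal)
t=9: [302, 304, 299, 299, 302]  (not all equal)
t=10: [254, 253, 257, 257, 254]  (not all equal)
t=11: [321, 323, 320, 320, 321]  (not all equal)
t=12: [226, 226, 228, 228, 226]  (not all equal)
t=13: [324, 323, 324, 324, 324]  (not all equal)
t=14: [223, 223, 223, 223, 223]  (all equal)

Answer: 14
Key observation: Synchronization is absorbing here: once all sites are equal they stay equal, and step 14 is the first all-equal step.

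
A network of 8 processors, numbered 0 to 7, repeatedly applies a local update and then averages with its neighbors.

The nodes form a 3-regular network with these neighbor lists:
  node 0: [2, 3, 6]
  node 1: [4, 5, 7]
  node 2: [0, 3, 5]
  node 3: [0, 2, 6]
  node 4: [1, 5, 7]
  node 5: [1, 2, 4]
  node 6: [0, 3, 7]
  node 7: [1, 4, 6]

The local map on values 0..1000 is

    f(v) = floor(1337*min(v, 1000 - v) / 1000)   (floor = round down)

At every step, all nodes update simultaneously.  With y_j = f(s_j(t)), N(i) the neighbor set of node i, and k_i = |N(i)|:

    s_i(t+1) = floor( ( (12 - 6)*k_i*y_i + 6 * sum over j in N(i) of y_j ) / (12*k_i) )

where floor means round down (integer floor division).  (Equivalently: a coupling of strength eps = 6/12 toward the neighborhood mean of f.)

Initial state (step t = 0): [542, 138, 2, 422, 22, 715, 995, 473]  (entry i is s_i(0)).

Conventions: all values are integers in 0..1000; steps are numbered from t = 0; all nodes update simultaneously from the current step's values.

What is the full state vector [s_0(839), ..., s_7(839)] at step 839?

Simulating step by step:
t=0: [542, 138, 2, 422, 22, 715, 995, 473]
t=1: [401, 265, 260, 385, 214, 226, 304, 352]
t=2: [479, 353, 398, 471, 330, 315, 456, 409]
t=3: [615, 470, 547, 611, 460, 451, 607, 526]
t=4: [532, 622, 575, 534, 618, 609, 540, 611]
t=5: [613, 511, 579, 612, 512, 524, 602, 531]
t=6: [527, 645, 559, 527, 645, 629, 543, 619]
t=7: [621, 483, 587, 621, 483, 504, 601, 514]
t=8: [518, 648, 555, 518, 648, 638, 543, 628]
t=9: [630, 476, 592, 630, 476, 497, 603, 507]
t=10: [508, 644, 547, 508, 644, 634, 539, 629]
t=11: [641, 480, 603, 641, 480, 503, 609, 509]
t=12: [494, 647, 535, 494, 647, 634, 530, 628]
t=13: [648, 478, 612, 648, 478, 505, 616, 510]
t=14: [485, 645, 525, 485, 645, 629, 522, 626]
t=15: [644, 482, 616, 644, 482, 511, 618, 514]
t=16: [487, 646, 523, 487, 646, 626, 521, 624]
t=17: [646, 482, 618, 646, 482, 513, 620, 515]
t=18: [485, 645, 521, 485, 645, 625, 519, 623]
t=19: [645, 483, 619, 645, 483, 515, 621, 517]
t=20: [485, 645, 520, 485, 645, 623, 518, 621]
t=21: [646, 484, 620, 646, 484, 516, 622, 518]
t=22: [484, 646, 519, 484, 646, 623, 517, 621]
t=23: [646, 483, 621, 646, 483, 516, 622, 518]
t=24: [483, 645, 518, 483, 645, 622, 517, 621]
t=25: [644, 484, 621, 644, 484, 517, 621, 518]
t=26: [485, 646, 518, 485, 646, 622, 518, 622]
t=27: [646, 483, 622, 646, 483, 517, 622, 517]
t=28: [483, 645, 517, 483, 645, 621, 517, 621]
t=29: [645, 484, 621, 645, 484, 518, 621, 518]
t=30: [484, 646, 518, 484, 646, 622, 518, 622]
t=31: [646, 483, 621, 646, 483, 517, 621, 517]
t=32: [484, 645, 518, 484, 645, 621, 518, 621]
t=33: [646, 484, 622, 646, 484, 518, 622, 518]
t=34: [483, 646, 517, 483, 646, 621, 517, 621]
t=35: [645, 484, 621, 645, 484, 518, 621, 518]

Answer: [645, 484, 621, 645, 484, 518, 621, 518]
Key observation: The state at step 29, [645, 484, 621, 645, 484, 518, 621, 518], reappears at step 35: the system is in a cycle of period 6 from step 29 on.  Therefore the state at step 839 equals the state at step 29 + ((839 - 29) mod 6) = 29, which is [645, 484, 621, 645, 484, 518, 621, 518].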